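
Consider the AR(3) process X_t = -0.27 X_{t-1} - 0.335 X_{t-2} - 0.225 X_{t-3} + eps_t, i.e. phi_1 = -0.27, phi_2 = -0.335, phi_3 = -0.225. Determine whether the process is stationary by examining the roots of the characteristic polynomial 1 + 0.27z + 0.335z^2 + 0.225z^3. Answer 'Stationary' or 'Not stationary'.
\text{Stationary}

The AR(p) characteristic polynomial is P(z) = 1 + 0.27z + 0.335z^2 + 0.225z^3.
Stationarity requires all roots to lie outside the unit circle, i.e. |z| > 1 for every root.
Degree 3: look for a simple real root z0 first, then factor out (1 - z/z0) and solve the remaining quadratic.
Testing z0 = -2: P(-2) = 1 + (0.27)(-2) + (0.335)(-2)^2 + (0.225)(-2)^3
  = 1 + (-0.54) + (1.34) + (-1.8) = 0.  So z_0 = -2 is a root, |z_0| = 2.
Divide out the factor (1 + 0.5 z) = (1 - z/z0) (since 1/z0 = -0.5):
  P(z) = (1 + 0.5 z)(1 + (-0.23) z + (0.45) z^2)
  [check: z-coef -0.23 - (-0.5) = 0.27; z^2-coef 0.45 - (-0.5)(-0.23) = 0.335; z^3-coef -(-0.5)(0.45) = 0.225.]
Remaining roots from the quadratic factor 1 + (-0.23) z + (0.45) z^2:
  Set 1 + (-0.23) z + (0.45) z^2 = 0, i.e. a z^2 + b z + c = 0 with a = 0.45, b = -0.23, c = 1.
  Discriminant D = b^2 - 4ac = (-0.23)^2 - 4*(0.45)*1 = 0.0529 - (1.8) = -1.7471.
  D < 0, so the roots are the complex-conjugate pair z = (-b +/- i sqrt(-D)) / (2a) = 0.2556 +/- 1.4686i.
  For a conjugate pair |z|^2 = z * conj(z) = (product of roots) = c/a = 1/(0.45) = 2.222222, so |z| = sqrt(2.222222) = 1.4907 for both roots.
Moduli of all roots: 2.0000, 1.4907, 1.4907.
All moduli strictly greater than 1? Yes.
Verdict: Stationary.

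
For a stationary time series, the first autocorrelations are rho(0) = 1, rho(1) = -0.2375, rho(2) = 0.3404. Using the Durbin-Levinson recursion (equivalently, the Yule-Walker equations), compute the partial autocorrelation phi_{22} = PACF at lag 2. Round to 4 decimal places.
\phi_{22} = 0.3010

The PACF at lag k is phi_{kk}, the last component of the solution
to the Yule-Walker system G_k phi = r_k where
  (G_k)_{ij} = rho(|i - j|), (r_k)_i = rho(i), i,j = 1..k.
Equivalently, Durbin-Levinson gives phi_{kk} iteratively:
  phi_{11} = rho(1)
  phi_{kk} = [rho(k) - sum_{j=1..k-1} phi_{k-1,j} rho(k-j)]
            / [1 - sum_{j=1..k-1} phi_{k-1,j} rho(j)],
  phi_{k,j} = phi_{k-1,j} - phi_{kk} phi_{k-1,k-j},  j = 1..k-1.
Step k = 1:
  phi_11 = rho(1) = -0.2375.
Step k = 2:
  phi_22 = [rho(2) - phi_11 rho(1)] / [1 - phi_11 rho(1)] = [0.3404 - (-0.2375)(-0.2375)] / [1 - (-0.2375)(-0.2375)]
         = 0.28399375 / 0.94359375 = 0.301.
Therefore phi_{22} = 0.3010.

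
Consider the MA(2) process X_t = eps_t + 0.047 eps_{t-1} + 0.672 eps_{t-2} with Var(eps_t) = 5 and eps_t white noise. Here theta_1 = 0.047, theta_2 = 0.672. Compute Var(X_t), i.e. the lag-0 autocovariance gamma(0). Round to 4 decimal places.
\gamma(0) = 7.2690

For an MA(q) process X_t = eps_t + sum_i theta_i eps_{t-i} with
Var(eps_t) = sigma^2, the variance is
  gamma(0) = sigma^2 * (1 + sum_i theta_i^2).
  sum_i theta_i^2 = (0.047)^2 + (0.672)^2 = 0.002209 + 0.451584 = 0.453793.
  gamma(0) = 5 * (1 + 0.453793) = 5 * 1.453793 = 7.268965, which rounds to 7.2690.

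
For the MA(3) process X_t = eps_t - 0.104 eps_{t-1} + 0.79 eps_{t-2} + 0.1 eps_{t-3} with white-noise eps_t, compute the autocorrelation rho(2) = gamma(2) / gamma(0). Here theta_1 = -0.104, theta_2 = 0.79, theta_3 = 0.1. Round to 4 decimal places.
\rho(2) = 0.4739

For an MA(q) process with theta_0 = 1, the autocovariance is
  gamma(k) = sigma^2 * sum_{i=0..q-k} theta_i * theta_{i+k},
and rho(k) = gamma(k) / gamma(0). Sigma^2 cancels.
  numerator   = (1)*(0.79) + (-0.104)*(0.1) = 0.7796.
  denominator = (1)^2 + (-0.104)^2 + (0.79)^2 + (0.1)^2 = 1.644916.
  rho(2) = 0.7796 / 1.644916 = 0.4739.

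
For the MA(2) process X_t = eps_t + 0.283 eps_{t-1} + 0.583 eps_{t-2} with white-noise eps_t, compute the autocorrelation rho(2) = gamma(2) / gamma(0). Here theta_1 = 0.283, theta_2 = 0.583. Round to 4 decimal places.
\rho(2) = 0.4106

For an MA(q) process with theta_0 = 1, the autocovariance is
  gamma(k) = sigma^2 * sum_{i=0..q-k} theta_i * theta_{i+k},
and rho(k) = gamma(k) / gamma(0). Sigma^2 cancels.
  numerator   = (1)*(0.583) = 0.583.
  denominator = (1)^2 + (0.283)^2 + (0.583)^2 = 1.419978.
  rho(2) = 0.583 / 1.419978 = 0.4106.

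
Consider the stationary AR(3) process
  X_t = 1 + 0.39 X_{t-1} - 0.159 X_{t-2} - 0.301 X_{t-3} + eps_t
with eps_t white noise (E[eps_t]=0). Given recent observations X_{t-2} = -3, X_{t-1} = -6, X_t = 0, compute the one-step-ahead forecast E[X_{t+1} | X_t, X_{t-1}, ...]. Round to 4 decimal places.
E[X_{t+1} \mid \mathcal F_t] = 2.8570

For an AR(p) model X_t = c + sum_i phi_i X_{t-i} + eps_t, the
one-step-ahead conditional mean is
  E[X_{t+1} | X_t, ...] = c + sum_i phi_i X_{t+1-i}.
Substitute known values:
  E[X_{t+1} | ...] = 1 + (0.39) * (0) + (-0.159) * (-6) + (-0.301) * (-3)
                   = 2.8570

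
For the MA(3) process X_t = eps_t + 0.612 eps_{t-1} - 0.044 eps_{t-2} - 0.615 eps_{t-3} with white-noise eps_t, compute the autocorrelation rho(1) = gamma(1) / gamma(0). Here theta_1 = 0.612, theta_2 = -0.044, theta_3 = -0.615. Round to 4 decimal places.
\rho(1) = 0.3489

For an MA(q) process with theta_0 = 1, the autocovariance is
  gamma(k) = sigma^2 * sum_{i=0..q-k} theta_i * theta_{i+k},
and rho(k) = gamma(k) / gamma(0). Sigma^2 cancels.
  numerator   = (1)*(0.612) + (0.612)*(-0.044) + (-0.044)*(-0.615) = 0.612132.
  denominator = (1)^2 + (0.612)^2 + (-0.044)^2 + (-0.615)^2 = 1.754705.
  rho(1) = 0.612132 / 1.754705 = 0.3489.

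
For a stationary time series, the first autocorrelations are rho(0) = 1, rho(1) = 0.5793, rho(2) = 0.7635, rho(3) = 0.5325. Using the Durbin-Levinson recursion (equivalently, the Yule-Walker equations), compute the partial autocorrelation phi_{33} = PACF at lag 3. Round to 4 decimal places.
\phi_{33} = 0.0051

The PACF at lag k is phi_{kk}, the last component of the solution
to the Yule-Walker system G_k phi = r_k where
  (G_k)_{ij} = rho(|i - j|), (r_k)_i = rho(i), i,j = 1..k.
Equivalently, Durbin-Levinson gives phi_{kk} iteratively:
  phi_{11} = rho(1)
  phi_{kk} = [rho(k) - sum_{j=1..k-1} phi_{k-1,j} rho(k-j)]
            / [1 - sum_{j=1..k-1} phi_{k-1,j} rho(j)],
  phi_{k,j} = phi_{k-1,j} - phi_{kk} phi_{k-1,k-j},  j = 1..k-1.
Step k = 1:
  phi_11 = rho(1) = 0.5793.
Step k = 2:
  phi_22 = [rho(2) - phi_11 rho(1)] / [1 - phi_11 rho(1)] = [0.7635 - (0.5793)(0.5793)] / [1 - (0.5793)(0.5793)]
         = 0.42791151 / 0.66441151 = 0.644046.
  Update: phi_21 = phi_11 - phi_22 phi_11 = 0.5793 - (0.644046)(0.5793) = 0.206204.
Step k = 3:
  phi_33 = [rho(3) - phi_21 rho(2) - phi_22 rho(1)] / [1 - phi_21 rho(1) - phi_22 rho(2)]
    numerator   = 0.5325 - (0.206204)(0.7635) - (0.644046)(0.5793) = 0.0019673
    denominator = 1 - (0.206204)(0.5793) - (0.644046)(0.7635) = 0.38881686
  phi_33 = 0.0019673 / 0.38881686 = 0.0051.
Therefore phi_{33} = 0.0051.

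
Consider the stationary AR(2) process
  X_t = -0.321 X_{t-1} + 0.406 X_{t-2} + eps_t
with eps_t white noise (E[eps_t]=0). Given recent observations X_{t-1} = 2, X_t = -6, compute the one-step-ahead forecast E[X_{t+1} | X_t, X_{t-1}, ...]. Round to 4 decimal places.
E[X_{t+1} \mid \mathcal F_t] = 2.7380

For an AR(p) model X_t = c + sum_i phi_i X_{t-i} + eps_t, the
one-step-ahead conditional mean is
  E[X_{t+1} | X_t, ...] = c + sum_i phi_i X_{t+1-i}.
Substitute known values:
  E[X_{t+1} | ...] = (-0.321) * (-6) + (0.406) * (2)
                   = 2.7380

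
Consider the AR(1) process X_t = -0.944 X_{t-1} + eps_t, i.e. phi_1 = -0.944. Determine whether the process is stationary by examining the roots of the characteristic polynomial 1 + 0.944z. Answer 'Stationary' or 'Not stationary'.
\text{Stationary}

The AR(p) characteristic polynomial is P(z) = 1 + 0.944z.
Stationarity requires all roots to lie outside the unit circle, i.e. |z| > 1 for every root.
This is linear in z: 1 + (0.944) z = 0  =>  z = -1/(0.944) = -1.059322,  |z| = 1.059322.
Moduli of all roots: 1.0593.
All moduli strictly greater than 1? Yes.
Verdict: Stationary.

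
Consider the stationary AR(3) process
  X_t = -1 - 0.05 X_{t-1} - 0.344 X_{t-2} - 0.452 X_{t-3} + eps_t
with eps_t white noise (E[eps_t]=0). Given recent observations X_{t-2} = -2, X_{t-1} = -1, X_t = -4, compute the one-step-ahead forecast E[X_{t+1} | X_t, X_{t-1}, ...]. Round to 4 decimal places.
E[X_{t+1} \mid \mathcal F_t] = 0.4480

For an AR(p) model X_t = c + sum_i phi_i X_{t-i} + eps_t, the
one-step-ahead conditional mean is
  E[X_{t+1} | X_t, ...] = c + sum_i phi_i X_{t+1-i}.
Substitute known values:
  E[X_{t+1} | ...] = -1 + (-0.05) * (-4) + (-0.344) * (-1) + (-0.452) * (-2)
                   = 0.4480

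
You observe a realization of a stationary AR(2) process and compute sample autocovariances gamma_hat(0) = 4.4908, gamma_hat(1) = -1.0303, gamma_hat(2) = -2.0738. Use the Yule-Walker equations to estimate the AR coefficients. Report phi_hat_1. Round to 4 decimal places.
\hat\phi_{1} = -0.3540

The Yule-Walker equations for an AR(p) process read, in matrix form,
  Gamma_p phi = r_p,   with   (Gamma_p)_{ij} = gamma(|i - j|),
                       (r_p)_i = gamma(i),   i,j = 1..p.
Substitute the sample gammas (Toeplitz matrix and right-hand side of size 2):
  Gamma_p = [[4.4908, -1.0303], [-1.0303, 4.4908]]
  r_p     = [-1.0303, -2.0738]
Written out:
  4.4908 phi_1 - 1.0303 phi_2 = -1.0303
  -1.0303 phi_1 + 4.4908 phi_2 = -2.0738
Solve by Cramer's rule:
  det = gamma(0)^2 - gamma(1)^2 = (4.4908)^2 - (-1.0303)^2 = 20.16728464 - 1.06151809 = 19.10576655
  phi_hat_1 = [gamma(1) gamma(0) - gamma(1) gamma(2)] / det = [(-1.0303)(4.4908) - (-1.0303)(-2.0738)] / 19.10576655 = -6.76350738 / 19.10576655 = -0.354
  phi_hat_2 = [gamma(0) gamma(2) - gamma(1)^2] / det = [(4.4908)(-2.0738) - (-1.0303)^2] / 19.10576655 = -10.37453913 / 19.10576655 = -0.543
So phi_hat = [-0.3540, -0.5430].
Therefore phi_hat_1 = -0.3540.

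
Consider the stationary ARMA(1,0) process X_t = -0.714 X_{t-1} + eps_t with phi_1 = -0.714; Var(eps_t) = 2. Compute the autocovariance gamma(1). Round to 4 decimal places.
\gamma(1) = -2.9131

Multiply the model equation by X_{t-k} and take expectations. With theta_0 = psi_0 = 1 and psi_j the MA(infinity) weights, this gives
  gamma(k) - sum_i phi_i gamma(k-i) = c_k,
  c_k = sigma^2 * sum_{j=k..q} theta_j psi_{j-k}   (c_k = 0 for k > q),
using gamma(-m) = gamma(m).
Pure AR (q = 0): c_0 = sigma^2 = 2, c_k = 0 for k >= 1.
Equations for k = 0 and k = 1 (AR order 1):
  gamma(0) = phi_1 gamma(1) + c_0
  gamma(1) = phi_1 gamma(0) + c_1
Substituting the second into the first: gamma(0) (1 - phi_1^2) = c_0 + phi_1 c_1, so
  gamma(0) = c_0 / (1 - phi_1^2) = 2 / (1 - (-0.714)^2) = 2 / 0.490204 = 4.079934.
  gamma(1) = phi_1 gamma(0) = (-0.714)(4.079934) = -2.913073.
Therefore gamma(1) = -2.9131 (to 4 decimal places).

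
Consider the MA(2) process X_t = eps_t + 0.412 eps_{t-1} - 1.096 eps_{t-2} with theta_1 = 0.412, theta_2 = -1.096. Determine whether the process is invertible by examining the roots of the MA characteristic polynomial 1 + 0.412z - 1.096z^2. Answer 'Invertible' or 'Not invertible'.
\text{Not invertible}

The MA(q) characteristic polynomial is P(z) = 1 + 0.412z - 1.096z^2.
Invertibility requires all roots to lie outside the unit circle, i.e. |z| > 1 for every root.
Set 1 + (0.412) z + (-1.096) z^2 = 0, i.e. a z^2 + b z + c = 0 with a = -1.096, b = 0.412, c = 1.
Discriminant D = b^2 - 4ac = (0.412)^2 - 4*(-1.096)*1 = 0.169744 - (-4.384) = 4.553744.
D >= 0, so the roots are real: z = (-b +/- sqrt(D)) / (2a) = (-0.412 +/- 2.13395) / (-2.192).
  z_1 = (-0.412 + 2.13395) / (-2.192) = -0.7856,   |z_1| = 0.7856.
  z_2 = (-0.412 - 2.13395) / (-2.192) = 1.1615,   |z_2| = 1.1615.
Moduli of all roots: 0.7856, 1.1615.
All moduli strictly greater than 1? No.
Verdict: Not invertible.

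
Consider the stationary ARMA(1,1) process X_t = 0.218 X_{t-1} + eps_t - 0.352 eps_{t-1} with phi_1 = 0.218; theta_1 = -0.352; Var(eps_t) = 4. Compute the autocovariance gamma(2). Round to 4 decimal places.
\gamma(2) = -0.1133

Multiply the model equation by X_{t-k} and take expectations. With theta_0 = psi_0 = 1 and psi_j the MA(infinity) weights, this gives
  gamma(k) - sum_i phi_i gamma(k-i) = c_k,
  c_k = sigma^2 * sum_{j=k..q} theta_j psi_{j-k}   (c_k = 0 for k > q),
using gamma(-m) = gamma(m).
psi-weights needed (psi_j = theta_j + sum_i phi_i psi_{j-i}):
  psi_1 = theta_1 + phi_1 = -0.352 + (0.218) = -0.134
Right-hand sides:
  c_0 = sigma^2 (1 + theta_1 psi_1) = 4 * (1 + (-0.352)(-0.134)) = 4 * 1.047168 = 4.188672
  c_1 = sigma^2 theta_1 = 4 * (-0.352) = -1.408
  c_2 = 0
Equations for k = 0 and k = 1 (AR order 1):
  gamma(0) = phi_1 gamma(1) + c_0
  gamma(1) = phi_1 gamma(0) + c_1
Substituting the second into the first: gamma(0) (1 - phi_1^2) = c_0 + phi_1 c_1, so
  gamma(0) = (c_0 + phi_1 c_1) / (1 - phi_1^2) = (4.188672 + (0.218)(-1.408)) / (1 - (0.218)^2) = 3.881728 / 0.952476 = 4.075408.
  gamma(1) = phi_1 gamma(0) + c_1 = (0.218)(4.075408) + (-1.408) = -0.519561.
For k = 2 (> q): gamma(2) = phi_1 gamma(1) = (0.218)(-0.519561) = -0.113264.
Therefore gamma(2) = -0.1133 (to 4 decimal places).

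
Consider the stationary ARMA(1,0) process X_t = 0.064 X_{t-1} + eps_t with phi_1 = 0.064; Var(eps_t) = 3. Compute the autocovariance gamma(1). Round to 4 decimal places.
\gamma(1) = 0.1928

Multiply the model equation by X_{t-k} and take expectations. With theta_0 = psi_0 = 1 and psi_j the MA(infinity) weights, this gives
  gamma(k) - sum_i phi_i gamma(k-i) = c_k,
  c_k = sigma^2 * sum_{j=k..q} theta_j psi_{j-k}   (c_k = 0 for k > q),
using gamma(-m) = gamma(m).
Pure AR (q = 0): c_0 = sigma^2 = 3, c_k = 0 for k >= 1.
Equations for k = 0 and k = 1 (AR order 1):
  gamma(0) = phi_1 gamma(1) + c_0
  gamma(1) = phi_1 gamma(0) + c_1
Substituting the second into the first: gamma(0) (1 - phi_1^2) = c_0 + phi_1 c_1, so
  gamma(0) = c_0 / (1 - phi_1^2) = 3 / (1 - (0.064)^2) = 3 / 0.995904 = 3.012339.
  gamma(1) = phi_1 gamma(0) = (0.064)(3.012339) = 0.19279.
Therefore gamma(1) = 0.1928 (to 4 decimal places).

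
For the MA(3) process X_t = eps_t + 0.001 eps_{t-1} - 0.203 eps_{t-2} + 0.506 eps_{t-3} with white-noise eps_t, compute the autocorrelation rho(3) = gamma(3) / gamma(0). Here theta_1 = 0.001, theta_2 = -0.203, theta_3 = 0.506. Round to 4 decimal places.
\rho(3) = 0.3901

For an MA(q) process with theta_0 = 1, the autocovariance is
  gamma(k) = sigma^2 * sum_{i=0..q-k} theta_i * theta_{i+k},
and rho(k) = gamma(k) / gamma(0). Sigma^2 cancels.
  numerator   = (1)*(0.506) = 0.506.
  denominator = (1)^2 + (0.001)^2 + (-0.203)^2 + (0.506)^2 = 1.297246.
  rho(3) = 0.506 / 1.297246 = 0.3901.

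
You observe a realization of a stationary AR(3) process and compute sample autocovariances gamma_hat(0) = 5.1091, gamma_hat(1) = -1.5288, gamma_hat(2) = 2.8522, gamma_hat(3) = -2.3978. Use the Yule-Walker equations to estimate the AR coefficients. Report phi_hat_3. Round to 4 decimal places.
\hat\phi_{3} = -0.3500

The Yule-Walker equations for an AR(p) process read, in matrix form,
  Gamma_p phi = r_p,   with   (Gamma_p)_{ij} = gamma(|i - j|),
                       (r_p)_i = gamma(i),   i,j = 1..p.
Substitute the sample gammas (Toeplitz matrix and right-hand side of size 3):
  Gamma_p = [[5.1091, -1.5288, 2.8522], [-1.5288, 5.1091, -1.5288], [2.8522, -1.5288, 5.1091]]
  r_p     = [-1.5288, 2.8522, -2.3978]
Written out (R1..R3):
  (R1) 5.1091 phi_1 - 1.5288 phi_2 + 2.8522 phi_3 = -1.5288
  (R2) -1.5288 phi_1 + 5.1091 phi_2 - 1.5288 phi_3 = 2.8522
  (R3) 2.8522 phi_1 - 1.5288 phi_2 + 5.1091 phi_3 = -2.3978
Gaussian elimination:
  R2 <- R2 - (-1.5288/5.1091) R1 = R2 - (-0.299231) R1:  4.651636 phi_2 - 0.675334 phi_3 = 2.394736
  R3 <- R3 - (2.8522/5.1091) R1 = R3 - (0.558259) R1:  -0.675334 phi_2 + 3.516834 phi_3 = -1.544334
  R3 <- R3 - (-0.675334/4.651636) R2 = R3 - (-0.145182) R2:  3.418788 phi_3 = -1.196661
Back-substitution:
  phi_hat_3 = -1.196661 / 3.418788 = -0.350025
  phi_hat_2 = (2.394736 - (-0.675334)(-0.350025)) / 4.651636 = 0.463999
  phi_hat_1 = (-1.5288 - (-1.5288)(0.463999) - (2.8522)(-0.350025)) / 5.1091 = 0.035016
So phi_hat = [0.0350, 0.4640, -0.3500].
Therefore phi_hat_3 = -0.3500.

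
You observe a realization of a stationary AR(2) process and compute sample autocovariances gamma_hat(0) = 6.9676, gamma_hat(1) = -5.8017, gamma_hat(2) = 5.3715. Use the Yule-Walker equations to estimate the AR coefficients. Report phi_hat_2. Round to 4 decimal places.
\hat\phi_{2} = 0.2530

The Yule-Walker equations for an AR(p) process read, in matrix form,
  Gamma_p phi = r_p,   with   (Gamma_p)_{ij} = gamma(|i - j|),
                       (r_p)_i = gamma(i),   i,j = 1..p.
Substitute the sample gammas (Toeplitz matrix and right-hand side of size 2):
  Gamma_p = [[6.9676, -5.8017], [-5.8017, 6.9676]]
  r_p     = [-5.8017, 5.3715]
Written out:
  6.9676 phi_1 - 5.8017 phi_2 = -5.8017
  -5.8017 phi_1 + 6.9676 phi_2 = 5.3715
Solve by Cramer's rule:
  det = gamma(0)^2 - gamma(1)^2 = (6.9676)^2 - (-5.8017)^2 = 48.54744976 - 33.65972289 = 14.88772687
  phi_hat_1 = [gamma(1) gamma(0) - gamma(1) gamma(2)] / det = [(-5.8017)(6.9676) - (-5.8017)(5.3715)] / 14.88772687 = -9.26009337 / 14.88772687 = -0.622
  phi_hat_2 = [gamma(0) gamma(2) - gamma(1)^2] / det = [(6.9676)(5.3715) - (-5.8017)^2] / 14.88772687 = 3.76674051 / 14.88772687 = 0.253
So phi_hat = [-0.6220, 0.2530].
Therefore phi_hat_2 = 0.2530.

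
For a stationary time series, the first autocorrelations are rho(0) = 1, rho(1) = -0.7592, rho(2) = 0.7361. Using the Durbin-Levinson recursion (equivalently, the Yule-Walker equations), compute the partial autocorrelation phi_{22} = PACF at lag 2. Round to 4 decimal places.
\phi_{22} = 0.3770

The PACF at lag k is phi_{kk}, the last component of the solution
to the Yule-Walker system G_k phi = r_k where
  (G_k)_{ij} = rho(|i - j|), (r_k)_i = rho(i), i,j = 1..k.
Equivalently, Durbin-Levinson gives phi_{kk} iteratively:
  phi_{11} = rho(1)
  phi_{kk} = [rho(k) - sum_{j=1..k-1} phi_{k-1,j} rho(k-j)]
            / [1 - sum_{j=1..k-1} phi_{k-1,j} rho(j)],
  phi_{k,j} = phi_{k-1,j} - phi_{kk} phi_{k-1,k-j},  j = 1..k-1.
Step k = 1:
  phi_11 = rho(1) = -0.7592.
Step k = 2:
  phi_22 = [rho(2) - phi_11 rho(1)] / [1 - phi_11 rho(1)] = [0.7361 - (-0.7592)(-0.7592)] / [1 - (-0.7592)(-0.7592)]
         = 0.15971536 / 0.42361536 = 0.377.
Therefore phi_{22} = 0.3770.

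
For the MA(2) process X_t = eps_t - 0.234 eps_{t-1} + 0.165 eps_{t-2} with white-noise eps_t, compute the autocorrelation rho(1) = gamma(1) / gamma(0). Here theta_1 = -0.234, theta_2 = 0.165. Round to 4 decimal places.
\rho(1) = -0.2520

For an MA(q) process with theta_0 = 1, the autocovariance is
  gamma(k) = sigma^2 * sum_{i=0..q-k} theta_i * theta_{i+k},
and rho(k) = gamma(k) / gamma(0). Sigma^2 cancels.
  numerator   = (1)*(-0.234) + (-0.234)*(0.165) = -0.27261.
  denominator = (1)^2 + (-0.234)^2 + (0.165)^2 = 1.081981.
  rho(1) = -0.27261 / 1.081981 = -0.2520.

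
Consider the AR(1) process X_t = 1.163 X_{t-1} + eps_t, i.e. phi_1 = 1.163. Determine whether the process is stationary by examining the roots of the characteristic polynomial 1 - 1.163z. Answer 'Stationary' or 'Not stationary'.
\text{Not stationary}

The AR(p) characteristic polynomial is P(z) = 1 - 1.163z.
Stationarity requires all roots to lie outside the unit circle, i.e. |z| > 1 for every root.
This is linear in z: 1 + (-1.163) z = 0  =>  z = -1/(-1.163) = 0.859845,  |z| = 0.859845.
Moduli of all roots: 0.8598.
All moduli strictly greater than 1? No.
Verdict: Not stationary.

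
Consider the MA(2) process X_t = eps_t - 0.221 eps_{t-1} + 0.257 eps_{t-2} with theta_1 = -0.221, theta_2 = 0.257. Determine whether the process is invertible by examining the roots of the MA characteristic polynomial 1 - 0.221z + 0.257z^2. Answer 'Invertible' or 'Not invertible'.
\text{Invertible}

The MA(q) characteristic polynomial is P(z) = 1 - 0.221z + 0.257z^2.
Invertibility requires all roots to lie outside the unit circle, i.e. |z| > 1 for every root.
Set 1 + (-0.221) z + (0.257) z^2 = 0, i.e. a z^2 + b z + c = 0 with a = 0.257, b = -0.221, c = 1.
Discriminant D = b^2 - 4ac = (-0.221)^2 - 4*(0.257)*1 = 0.048841 - (1.028) = -0.979159.
D < 0, so the roots are the complex-conjugate pair z = (-b +/- i sqrt(-D)) / (2a) = 0.43 +/- 1.9251i.
For a conjugate pair |z|^2 = z * conj(z) = (product of roots) = c/a = 1/(0.257) = 3.891051, so |z| = sqrt(3.891051) = 1.9726 for both roots.
Moduli of all roots: 1.9726, 1.9726.
All moduli strictly greater than 1? Yes.
Verdict: Invertible.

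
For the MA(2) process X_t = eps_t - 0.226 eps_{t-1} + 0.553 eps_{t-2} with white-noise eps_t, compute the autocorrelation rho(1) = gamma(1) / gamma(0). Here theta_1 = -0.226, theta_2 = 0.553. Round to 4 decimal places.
\rho(1) = -0.2587

For an MA(q) process with theta_0 = 1, the autocovariance is
  gamma(k) = sigma^2 * sum_{i=0..q-k} theta_i * theta_{i+k},
and rho(k) = gamma(k) / gamma(0). Sigma^2 cancels.
  numerator   = (1)*(-0.226) + (-0.226)*(0.553) = -0.350978.
  denominator = (1)^2 + (-0.226)^2 + (0.553)^2 = 1.356885.
  rho(1) = -0.350978 / 1.356885 = -0.2587.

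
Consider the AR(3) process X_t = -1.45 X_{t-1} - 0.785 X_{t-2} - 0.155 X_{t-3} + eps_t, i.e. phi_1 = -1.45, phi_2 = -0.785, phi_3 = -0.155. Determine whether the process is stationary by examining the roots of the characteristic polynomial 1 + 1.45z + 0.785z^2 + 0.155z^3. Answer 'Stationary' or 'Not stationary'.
\text{Stationary}

The AR(p) characteristic polynomial is P(z) = 1 + 1.45z + 0.785z^2 + 0.155z^3.
Stationarity requires all roots to lie outside the unit circle, i.e. |z| > 1 for every root.
Degree 3: look for a simple real root z0 first, then factor out (1 - z/z0) and solve the remaining quadratic.
Testing z0 = -2: P(-2) = 1 + (1.45)(-2) + (0.785)(-2)^2 + (0.155)(-2)^3
  = 1 + (-2.9) + (3.14) + (-1.24) = 0.  So z_0 = -2 is a root, |z_0| = 2.
Divide out the factor (1 + 0.5 z) = (1 - z/z0) (since 1/z0 = -0.5):
  P(z) = (1 + 0.5 z)(1 + (0.95) z + (0.31) z^2)
  [check: z-coef 0.95 - (-0.5) = 1.45; z^2-coef 0.31 - (-0.5)(0.95) = 0.785; z^3-coef -(-0.5)(0.31) = 0.155.]
Remaining roots from the quadratic factor 1 + (0.95) z + (0.31) z^2:
  Set 1 + (0.95) z + (0.31) z^2 = 0, i.e. a z^2 + b z + c = 0 with a = 0.31, b = 0.95, c = 1.
  Discriminant D = b^2 - 4ac = (0.95)^2 - 4*(0.31)*1 = 0.9025 - (1.24) = -0.3375.
  D < 0, so the roots are the complex-conjugate pair z = (-b +/- i sqrt(-D)) / (2a) = -1.5323 +/- 0.937i.
  For a conjugate pair |z|^2 = z * conj(z) = (product of roots) = c/a = 1/(0.31) = 3.225806, so |z| = sqrt(3.225806) = 1.7961 for both roots.
Moduli of all roots: 2.0000, 1.7961, 1.7961.
All moduli strictly greater than 1? Yes.
Verdict: Stationary.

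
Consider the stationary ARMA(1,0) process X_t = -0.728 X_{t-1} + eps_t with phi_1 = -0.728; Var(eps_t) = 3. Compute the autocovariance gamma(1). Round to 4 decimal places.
\gamma(1) = -4.6467

Multiply the model equation by X_{t-k} and take expectations. With theta_0 = psi_0 = 1 and psi_j the MA(infinity) weights, this gives
  gamma(k) - sum_i phi_i gamma(k-i) = c_k,
  c_k = sigma^2 * sum_{j=k..q} theta_j psi_{j-k}   (c_k = 0 for k > q),
using gamma(-m) = gamma(m).
Pure AR (q = 0): c_0 = sigma^2 = 3, c_k = 0 for k >= 1.
Equations for k = 0 and k = 1 (AR order 1):
  gamma(0) = phi_1 gamma(1) + c_0
  gamma(1) = phi_1 gamma(0) + c_1
Substituting the second into the first: gamma(0) (1 - phi_1^2) = c_0 + phi_1 c_1, so
  gamma(0) = c_0 / (1 - phi_1^2) = 3 / (1 - (-0.728)^2) = 3 / 0.470016 = 6.382761.
  gamma(1) = phi_1 gamma(0) = (-0.728)(6.382761) = -4.64665.
Therefore gamma(1) = -4.6467 (to 4 decimal places).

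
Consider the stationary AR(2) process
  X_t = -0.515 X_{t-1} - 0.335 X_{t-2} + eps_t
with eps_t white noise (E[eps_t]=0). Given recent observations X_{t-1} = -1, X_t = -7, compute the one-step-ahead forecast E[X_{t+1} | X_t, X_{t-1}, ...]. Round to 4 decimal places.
E[X_{t+1} \mid \mathcal F_t] = 3.9400

For an AR(p) model X_t = c + sum_i phi_i X_{t-i} + eps_t, the
one-step-ahead conditional mean is
  E[X_{t+1} | X_t, ...] = c + sum_i phi_i X_{t+1-i}.
Substitute known values:
  E[X_{t+1} | ...] = (-0.515) * (-7) + (-0.335) * (-1)
                   = 3.9400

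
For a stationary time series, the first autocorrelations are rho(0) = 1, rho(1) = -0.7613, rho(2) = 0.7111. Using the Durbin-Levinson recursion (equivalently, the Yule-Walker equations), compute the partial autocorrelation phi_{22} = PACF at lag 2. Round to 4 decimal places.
\phi_{22} = 0.3128

The PACF at lag k is phi_{kk}, the last component of the solution
to the Yule-Walker system G_k phi = r_k where
  (G_k)_{ij} = rho(|i - j|), (r_k)_i = rho(i), i,j = 1..k.
Equivalently, Durbin-Levinson gives phi_{kk} iteratively:
  phi_{11} = rho(1)
  phi_{kk} = [rho(k) - sum_{j=1..k-1} phi_{k-1,j} rho(k-j)]
            / [1 - sum_{j=1..k-1} phi_{k-1,j} rho(j)],
  phi_{k,j} = phi_{k-1,j} - phi_{kk} phi_{k-1,k-j},  j = 1..k-1.
Step k = 1:
  phi_11 = rho(1) = -0.7613.
Step k = 2:
  phi_22 = [rho(2) - phi_11 rho(1)] / [1 - phi_11 rho(1)] = [0.7111 - (-0.7613)(-0.7613)] / [1 - (-0.7613)(-0.7613)]
         = 0.13152231 / 0.42042231 = 0.3128.
Therefore phi_{22} = 0.3128.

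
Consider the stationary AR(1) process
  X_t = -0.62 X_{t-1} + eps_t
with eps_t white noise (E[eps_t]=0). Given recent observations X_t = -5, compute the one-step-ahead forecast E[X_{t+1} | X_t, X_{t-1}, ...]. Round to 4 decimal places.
E[X_{t+1} \mid \mathcal F_t] = 3.1000

For an AR(p) model X_t = c + sum_i phi_i X_{t-i} + eps_t, the
one-step-ahead conditional mean is
  E[X_{t+1} | X_t, ...] = c + sum_i phi_i X_{t+1-i}.
Substitute known values:
  E[X_{t+1} | ...] = (-0.62) * (-5)
                   = 3.1000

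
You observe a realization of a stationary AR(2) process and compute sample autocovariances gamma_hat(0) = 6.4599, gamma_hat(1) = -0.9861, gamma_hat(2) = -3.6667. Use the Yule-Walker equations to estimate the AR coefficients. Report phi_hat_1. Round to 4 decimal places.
\hat\phi_{1} = -0.2450

The Yule-Walker equations for an AR(p) process read, in matrix form,
  Gamma_p phi = r_p,   with   (Gamma_p)_{ij} = gamma(|i - j|),
                       (r_p)_i = gamma(i),   i,j = 1..p.
Substitute the sample gammas (Toeplitz matrix and right-hand side of size 2):
  Gamma_p = [[6.4599, -0.9861], [-0.9861, 6.4599]]
  r_p     = [-0.9861, -3.6667]
Written out:
  6.4599 phi_1 - 0.9861 phi_2 = -0.9861
  -0.9861 phi_1 + 6.4599 phi_2 = -3.6667
Solve by Cramer's rule:
  det = gamma(0)^2 - gamma(1)^2 = (6.4599)^2 - (-0.9861)^2 = 41.73030801 - 0.97239321 = 40.7579148
  phi_hat_1 = [gamma(1) gamma(0) - gamma(1) gamma(2)] / det = [(-0.9861)(6.4599) - (-0.9861)(-3.6667)] / 40.7579148 = -9.98584026 / 40.7579148 = -0.245
  phi_hat_2 = [gamma(0) gamma(2) - gamma(1)^2] / det = [(6.4599)(-3.6667) - (-0.9861)^2] / 40.7579148 = -24.65890854 / 40.7579148 = -0.605
So phi_hat = [-0.2450, -0.6050].
Therefore phi_hat_1 = -0.2450.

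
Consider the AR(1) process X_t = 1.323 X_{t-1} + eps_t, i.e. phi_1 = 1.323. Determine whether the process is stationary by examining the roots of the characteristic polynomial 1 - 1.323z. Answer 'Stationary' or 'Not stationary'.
\text{Not stationary}

The AR(p) characteristic polynomial is P(z) = 1 - 1.323z.
Stationarity requires all roots to lie outside the unit circle, i.e. |z| > 1 for every root.
This is linear in z: 1 + (-1.323) z = 0  =>  z = -1/(-1.323) = 0.755858,  |z| = 0.755858.
Moduli of all roots: 0.7559.
All moduli strictly greater than 1? No.
Verdict: Not stationary.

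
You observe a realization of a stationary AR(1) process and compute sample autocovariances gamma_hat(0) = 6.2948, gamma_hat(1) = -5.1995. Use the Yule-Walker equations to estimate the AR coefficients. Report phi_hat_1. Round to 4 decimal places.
\hat\phi_{1} = -0.8260

The Yule-Walker equations for an AR(p) process read, in matrix form,
  Gamma_p phi = r_p,   with   (Gamma_p)_{ij} = gamma(|i - j|),
                       (r_p)_i = gamma(i),   i,j = 1..p.
Substitute the sample gammas (Toeplitz matrix and right-hand side of size 1):
  Gamma_p = [[6.2948]]
  r_p     = [-5.1995]
With p = 1 this is the single equation gamma(0) phi_1 = gamma(1):
  phi_hat_1 = gamma(1) / gamma(0) = -5.1995 / 6.2948 = -0.8260.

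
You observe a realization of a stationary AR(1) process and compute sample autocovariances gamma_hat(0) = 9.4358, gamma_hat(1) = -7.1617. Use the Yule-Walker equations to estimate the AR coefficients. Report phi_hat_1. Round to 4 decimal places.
\hat\phi_{1} = -0.7590

The Yule-Walker equations for an AR(p) process read, in matrix form,
  Gamma_p phi = r_p,   with   (Gamma_p)_{ij} = gamma(|i - j|),
                       (r_p)_i = gamma(i),   i,j = 1..p.
Substitute the sample gammas (Toeplitz matrix and right-hand side of size 1):
  Gamma_p = [[9.4358]]
  r_p     = [-7.1617]
With p = 1 this is the single equation gamma(0) phi_1 = gamma(1):
  phi_hat_1 = gamma(1) / gamma(0) = -7.1617 / 9.4358 = -0.7590.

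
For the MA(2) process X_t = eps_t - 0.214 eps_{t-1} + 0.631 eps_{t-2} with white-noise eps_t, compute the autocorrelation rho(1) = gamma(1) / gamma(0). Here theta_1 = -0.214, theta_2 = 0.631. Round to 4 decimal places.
\rho(1) = -0.2417

For an MA(q) process with theta_0 = 1, the autocovariance is
  gamma(k) = sigma^2 * sum_{i=0..q-k} theta_i * theta_{i+k},
and rho(k) = gamma(k) / gamma(0). Sigma^2 cancels.
  numerator   = (1)*(-0.214) + (-0.214)*(0.631) = -0.349034.
  denominator = (1)^2 + (-0.214)^2 + (0.631)^2 = 1.443957.
  rho(1) = -0.349034 / 1.443957 = -0.2417.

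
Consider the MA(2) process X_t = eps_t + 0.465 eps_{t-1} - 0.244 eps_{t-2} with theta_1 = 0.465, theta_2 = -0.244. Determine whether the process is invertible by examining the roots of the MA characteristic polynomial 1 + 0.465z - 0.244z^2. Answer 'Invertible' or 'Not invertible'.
\text{Invertible}

The MA(q) characteristic polynomial is P(z) = 1 + 0.465z - 0.244z^2.
Invertibility requires all roots to lie outside the unit circle, i.e. |z| > 1 for every root.
Set 1 + (0.465) z + (-0.244) z^2 = 0, i.e. a z^2 + b z + c = 0 with a = -0.244, b = 0.465, c = 1.
Discriminant D = b^2 - 4ac = (0.465)^2 - 4*(-0.244)*1 = 0.216225 - (-0.976) = 1.192225.
D >= 0, so the roots are real: z = (-b +/- sqrt(D)) / (2a) = (-0.465 +/- 1.091891) / (-0.488).
  z_1 = (-0.465 + 1.091891) / (-0.488) = -1.2846,   |z_1| = 1.2846.
  z_2 = (-0.465 - 1.091891) / (-0.488) = 3.1903,   |z_2| = 3.1903.
Moduli of all roots: 1.2846, 3.1903.
All moduli strictly greater than 1? Yes.
Verdict: Invertible.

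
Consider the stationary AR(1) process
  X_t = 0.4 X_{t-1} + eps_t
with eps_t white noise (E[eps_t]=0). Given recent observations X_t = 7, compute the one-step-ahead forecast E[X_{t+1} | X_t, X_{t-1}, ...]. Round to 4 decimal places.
E[X_{t+1} \mid \mathcal F_t] = 2.8000

For an AR(p) model X_t = c + sum_i phi_i X_{t-i} + eps_t, the
one-step-ahead conditional mean is
  E[X_{t+1} | X_t, ...] = c + sum_i phi_i X_{t+1-i}.
Substitute known values:
  E[X_{t+1} | ...] = (0.4) * (7)
                   = 2.8000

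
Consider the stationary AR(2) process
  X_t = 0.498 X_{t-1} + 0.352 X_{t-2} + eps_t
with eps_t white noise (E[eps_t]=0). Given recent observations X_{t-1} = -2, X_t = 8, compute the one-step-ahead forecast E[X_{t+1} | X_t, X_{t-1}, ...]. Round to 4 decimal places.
E[X_{t+1} \mid \mathcal F_t] = 3.2800

For an AR(p) model X_t = c + sum_i phi_i X_{t-i} + eps_t, the
one-step-ahead conditional mean is
  E[X_{t+1} | X_t, ...] = c + sum_i phi_i X_{t+1-i}.
Substitute known values:
  E[X_{t+1} | ...] = (0.498) * (8) + (0.352) * (-2)
                   = 3.2800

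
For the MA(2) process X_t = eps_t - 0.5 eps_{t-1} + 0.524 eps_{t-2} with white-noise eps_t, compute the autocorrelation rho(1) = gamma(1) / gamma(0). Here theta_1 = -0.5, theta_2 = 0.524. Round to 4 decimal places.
\rho(1) = -0.4998

For an MA(q) process with theta_0 = 1, the autocovariance is
  gamma(k) = sigma^2 * sum_{i=0..q-k} theta_i * theta_{i+k},
and rho(k) = gamma(k) / gamma(0). Sigma^2 cancels.
  numerator   = (1)*(-0.5) + (-0.5)*(0.524) = -0.762.
  denominator = (1)^2 + (-0.5)^2 + (0.524)^2 = 1.524576.
  rho(1) = -0.762 / 1.524576 = -0.4998.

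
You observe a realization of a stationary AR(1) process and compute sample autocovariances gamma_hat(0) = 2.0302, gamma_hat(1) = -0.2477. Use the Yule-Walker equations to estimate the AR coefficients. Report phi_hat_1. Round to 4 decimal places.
\hat\phi_{1} = -0.1220

The Yule-Walker equations for an AR(p) process read, in matrix form,
  Gamma_p phi = r_p,   with   (Gamma_p)_{ij} = gamma(|i - j|),
                       (r_p)_i = gamma(i),   i,j = 1..p.
Substitute the sample gammas (Toeplitz matrix and right-hand side of size 1):
  Gamma_p = [[2.0302]]
  r_p     = [-0.2477]
With p = 1 this is the single equation gamma(0) phi_1 = gamma(1):
  phi_hat_1 = gamma(1) / gamma(0) = -0.2477 / 2.0302 = -0.1220.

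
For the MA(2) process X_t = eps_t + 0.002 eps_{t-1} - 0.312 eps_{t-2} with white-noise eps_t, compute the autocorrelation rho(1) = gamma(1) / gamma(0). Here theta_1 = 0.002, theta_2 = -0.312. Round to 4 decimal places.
\rho(1) = 0.0013

For an MA(q) process with theta_0 = 1, the autocovariance is
  gamma(k) = sigma^2 * sum_{i=0..q-k} theta_i * theta_{i+k},
and rho(k) = gamma(k) / gamma(0). Sigma^2 cancels.
  numerator   = (1)*(0.002) + (0.002)*(-0.312) = 0.001376.
  denominator = (1)^2 + (0.002)^2 + (-0.312)^2 = 1.097348.
  rho(1) = 0.001376 / 1.097348 = 0.0013.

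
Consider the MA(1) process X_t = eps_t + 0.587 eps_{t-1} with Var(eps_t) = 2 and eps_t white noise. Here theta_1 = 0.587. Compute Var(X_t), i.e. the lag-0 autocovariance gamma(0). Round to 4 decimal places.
\gamma(0) = 2.6891

For an MA(q) process X_t = eps_t + sum_i theta_i eps_{t-i} with
Var(eps_t) = sigma^2, the variance is
  gamma(0) = sigma^2 * (1 + sum_i theta_i^2).
  sum_i theta_i^2 = (0.587)^2 = 0.344569.
  gamma(0) = 2 * (1 + 0.344569) = 2 * 1.344569 = 2.689138, which rounds to 2.6891.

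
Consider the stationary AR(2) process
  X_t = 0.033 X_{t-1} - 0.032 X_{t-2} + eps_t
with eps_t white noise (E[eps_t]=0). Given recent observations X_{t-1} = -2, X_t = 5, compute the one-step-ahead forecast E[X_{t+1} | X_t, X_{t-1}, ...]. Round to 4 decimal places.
E[X_{t+1} \mid \mathcal F_t] = 0.2290

For an AR(p) model X_t = c + sum_i phi_i X_{t-i} + eps_t, the
one-step-ahead conditional mean is
  E[X_{t+1} | X_t, ...] = c + sum_i phi_i X_{t+1-i}.
Substitute known values:
  E[X_{t+1} | ...] = (0.033) * (5) + (-0.032) * (-2)
                   = 0.2290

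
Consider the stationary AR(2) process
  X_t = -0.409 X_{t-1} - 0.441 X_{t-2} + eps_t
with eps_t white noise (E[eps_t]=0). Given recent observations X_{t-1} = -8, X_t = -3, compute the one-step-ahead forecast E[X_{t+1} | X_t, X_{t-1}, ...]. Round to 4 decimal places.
E[X_{t+1} \mid \mathcal F_t] = 4.7550

For an AR(p) model X_t = c + sum_i phi_i X_{t-i} + eps_t, the
one-step-ahead conditional mean is
  E[X_{t+1} | X_t, ...] = c + sum_i phi_i X_{t+1-i}.
Substitute known values:
  E[X_{t+1} | ...] = (-0.409) * (-3) + (-0.441) * (-8)
                   = 4.7550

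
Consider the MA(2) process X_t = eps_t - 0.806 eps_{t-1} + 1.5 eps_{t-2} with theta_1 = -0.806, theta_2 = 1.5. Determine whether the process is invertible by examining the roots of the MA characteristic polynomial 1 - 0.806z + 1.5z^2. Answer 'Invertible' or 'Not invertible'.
\text{Not invertible}

The MA(q) characteristic polynomial is P(z) = 1 - 0.806z + 1.5z^2.
Invertibility requires all roots to lie outside the unit circle, i.e. |z| > 1 for every root.
Set 1 + (-0.806) z + (1.5) z^2 = 0, i.e. a z^2 + b z + c = 0 with a = 1.5, b = -0.806, c = 1.
Discriminant D = b^2 - 4ac = (-0.806)^2 - 4*(1.5)*1 = 0.649636 - (6) = -5.350364.
D < 0, so the roots are the complex-conjugate pair z = (-b +/- i sqrt(-D)) / (2a) = 0.2687 +/- 0.771i.
For a conjugate pair |z|^2 = z * conj(z) = (product of roots) = c/a = 1/(1.5) = 0.666667, so |z| = sqrt(0.666667) = 0.8165 for both roots.
Moduli of all roots: 0.8165, 0.8165.
All moduli strictly greater than 1? No.
Verdict: Not invertible.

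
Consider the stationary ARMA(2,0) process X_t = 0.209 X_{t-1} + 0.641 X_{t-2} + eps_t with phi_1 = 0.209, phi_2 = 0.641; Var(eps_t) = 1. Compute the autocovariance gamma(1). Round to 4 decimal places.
\gamma(1) = 1.4949

Multiply the model equation by X_{t-k} and take expectations. With theta_0 = psi_0 = 1 and psi_j the MA(infinity) weights, this gives
  gamma(k) - sum_i phi_i gamma(k-i) = c_k,
  c_k = sigma^2 * sum_{j=k..q} theta_j psi_{j-k}   (c_k = 0 for k > q),
using gamma(-m) = gamma(m).
Pure AR (q = 0): c_0 = sigma^2 = 1, c_k = 0 for k >= 1.
Equations for k = 0, 1, 2 (AR order 2, c_2 = 0):
  (E0) gamma(0) = phi_1 gamma(1) + phi_2 gamma(2) + c_0
  (E1) gamma(1) = phi_1 gamma(0) + phi_2 gamma(1) + c_1
  (E2) gamma(2) = phi_1 gamma(1) + phi_2 gamma(0)
From (E1): gamma(1) = A gamma(0) + B with
  A = phi_1 / (1 - phi_2) = 0.209 / 0.359 = 0.582173,   B = c_1 / (1 - phi_2) = 0 / 0.359 = 0.
Insert (E2) into (E0): gamma(0) (1 - phi_2^2) = phi_1 (1 + phi_2) gamma(1) + c_0.
  phi_1 (1 + phi_2) = (0.209)(1.641) = 0.342969,   1 - phi_2^2 = 0.589119.
Replace gamma(1) by A gamma(0) + B and collect gamma(0):
  gamma(0) [0.589119 - (0.342969)(0.582173)] = c_0 = 1
  gamma(0) * 0.389452 = 1
  gamma(0) = 1 / 0.389452 = 2.567712.
  gamma(1) = A gamma(0) = (0.582173)(2.567712) = 1.494852.
Therefore gamma(1) = 1.4949 (to 4 decimal places).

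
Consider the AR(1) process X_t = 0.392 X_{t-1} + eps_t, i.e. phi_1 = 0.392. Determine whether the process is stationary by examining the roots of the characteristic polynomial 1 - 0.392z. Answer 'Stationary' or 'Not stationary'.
\text{Stationary}

The AR(p) characteristic polynomial is P(z) = 1 - 0.392z.
Stationarity requires all roots to lie outside the unit circle, i.e. |z| > 1 for every root.
This is linear in z: 1 + (-0.392) z = 0  =>  z = -1/(-0.392) = 2.55102,  |z| = 2.55102.
Moduli of all roots: 2.5510.
All moduli strictly greater than 1? Yes.
Verdict: Stationary.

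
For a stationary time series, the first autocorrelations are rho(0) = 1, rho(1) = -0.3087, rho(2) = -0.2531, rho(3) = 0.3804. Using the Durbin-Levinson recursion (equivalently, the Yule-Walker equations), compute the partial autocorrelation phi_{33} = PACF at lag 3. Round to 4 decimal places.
\phi_{33} = 0.1990

The PACF at lag k is phi_{kk}, the last component of the solution
to the Yule-Walker system G_k phi = r_k where
  (G_k)_{ij} = rho(|i - j|), (r_k)_i = rho(i), i,j = 1..k.
Equivalently, Durbin-Levinson gives phi_{kk} iteratively:
  phi_{11} = rho(1)
  phi_{kk} = [rho(k) - sum_{j=1..k-1} phi_{k-1,j} rho(k-j)]
            / [1 - sum_{j=1..k-1} phi_{k-1,j} rho(j)],
  phi_{k,j} = phi_{k-1,j} - phi_{kk} phi_{k-1,k-j},  j = 1..k-1.
Step k = 1:
  phi_11 = rho(1) = -0.3087.
Step k = 2:
  phi_22 = [rho(2) - phi_11 rho(1)] / [1 - phi_11 rho(1)] = [-0.2531 - (-0.3087)(-0.3087)] / [1 - (-0.3087)(-0.3087)]
         = -0.34839569 / 0.90470431 = -0.385093.
  Update: phi_21 = phi_11 - phi_22 phi_11 = -0.3087 - (-0.385093)(-0.3087) = -0.427578.
Step k = 3:
  phi_33 = [rho(3) - phi_21 rho(2) - phi_22 rho(1)] / [1 - phi_21 rho(1) - phi_22 rho(2)]
    numerator   = 0.3804 - (-0.427578)(-0.2531) - (-0.385093)(-0.3087) = 0.15330158
    denominator = 1 - (-0.427578)(-0.3087) - (-0.385093)(-0.2531) = 0.77053942
  phi_33 = 0.15330158 / 0.77053942 = 0.199.
Therefore phi_{33} = 0.1990.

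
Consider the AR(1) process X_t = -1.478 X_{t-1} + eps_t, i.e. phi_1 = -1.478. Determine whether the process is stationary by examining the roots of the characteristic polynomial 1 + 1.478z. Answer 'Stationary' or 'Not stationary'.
\text{Not stationary}

The AR(p) characteristic polynomial is P(z) = 1 + 1.478z.
Stationarity requires all roots to lie outside the unit circle, i.e. |z| > 1 for every root.
This is linear in z: 1 + (1.478) z = 0  =>  z = -1/(1.478) = -0.67659,  |z| = 0.67659.
Moduli of all roots: 0.6766.
All moduli strictly greater than 1? No.
Verdict: Not stationary.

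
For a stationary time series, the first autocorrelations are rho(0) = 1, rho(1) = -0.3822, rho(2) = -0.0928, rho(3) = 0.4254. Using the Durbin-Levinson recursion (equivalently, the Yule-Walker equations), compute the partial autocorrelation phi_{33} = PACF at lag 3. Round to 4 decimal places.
\phi_{33} = 0.3470

The PACF at lag k is phi_{kk}, the last component of the solution
to the Yule-Walker system G_k phi = r_k where
  (G_k)_{ij} = rho(|i - j|), (r_k)_i = rho(i), i,j = 1..k.
Equivalently, Durbin-Levinson gives phi_{kk} iteratively:
  phi_{11} = rho(1)
  phi_{kk} = [rho(k) - sum_{j=1..k-1} phi_{k-1,j} rho(k-j)]
            / [1 - sum_{j=1..k-1} phi_{k-1,j} rho(j)],
  phi_{k,j} = phi_{k-1,j} - phi_{kk} phi_{k-1,k-j},  j = 1..k-1.
Step k = 1:
  phi_11 = rho(1) = -0.3822.
Step k = 2:
  phi_22 = [rho(2) - phi_11 rho(1)] / [1 - phi_11 rho(1)] = [-0.0928 - (-0.3822)(-0.3822)] / [1 - (-0.3822)(-0.3822)]
         = -0.23887684 / 0.85392316 = -0.27974.
  Update: phi_21 = phi_11 - phi_22 phi_11 = -0.3822 - (-0.27974)(-0.3822) = -0.489117.
Step k = 3:
  phi_33 = [rho(3) - phi_21 rho(2) - phi_22 rho(1)] / [1 - phi_21 rho(1) - phi_22 rho(2)]
    numerator   = 0.4254 - (-0.489117)(-0.0928) - (-0.27974)(-0.3822) = 0.27309317
    denominator = 1 - (-0.489117)(-0.3822) - (-0.27974)(-0.0928) = 0.78709965
  phi_33 = 0.27309317 / 0.78709965 = 0.347.
Therefore phi_{33} = 0.3470.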